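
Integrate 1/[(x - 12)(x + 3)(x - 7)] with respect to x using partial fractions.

Cover-up: A = 1/75, B = 1/150, C = -1/50. Decomposition: (1/75)/(x - 12) + (1/150)/(x + 3) - (1/50)/(x - 7). Integrate each term: (1/75) ln|(x - 12)| + (1/150) ln|(x + 3)| - (1/50) ln|(x - 7)| + C


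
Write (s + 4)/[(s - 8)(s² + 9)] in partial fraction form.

At s=8: α = (1·8 + 4)/(8² + 9) = 12/73. β = -α = -12/73, γ = 1 - 8·α = -23/73
Result: (12/73)/(s - 8) - ((12/73)s + 23/73)/(s² + 9)


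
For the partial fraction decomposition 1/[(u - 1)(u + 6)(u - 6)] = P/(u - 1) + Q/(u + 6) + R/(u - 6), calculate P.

Cover-up at u = 1: P = 1/[(1 + 6)(1 - 6)] = 1/[(7)(-5)] = -1/35


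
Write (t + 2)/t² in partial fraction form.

(t + 2) = αt + β. At t = 0: β = 1·0 + 2 = 2. Coeff of t: α = 1
Result: 1/t + 2/t²


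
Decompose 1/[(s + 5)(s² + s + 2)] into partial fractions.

Cover-up at s = -5: α = 1/((-5)² + 1·(-5) + 2) = 1/22. Then β = -α = -1/22, γ = -α·(1 - 5) = 2/11
Result: (1/22)/(s + 5) - ((1/22)s - 2/11)/(s² + s + 2)


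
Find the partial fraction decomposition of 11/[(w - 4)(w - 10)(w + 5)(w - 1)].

Using Heaviside cover-up: (-11/162)/(w - 4) + (11/810)/(w - 10) - (11/810)/(w + 5) + (11/162)/(w - 1)


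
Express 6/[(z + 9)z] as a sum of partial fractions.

6/(z + 9)z = A/(z + 9) + B/z. A = 6/(-9 - 0) = -2/3, B = 6/(0 + 9) = 2/3
Result: (-2/3)/(z + 9) + (2/3)/z


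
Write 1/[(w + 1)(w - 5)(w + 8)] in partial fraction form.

Using cover-up method: α = -1/42, β = 1/78, γ = 1/91
Result: (-1/42)/(w + 1) + (1/78)/(w - 5) + (1/91)/(w + 8)


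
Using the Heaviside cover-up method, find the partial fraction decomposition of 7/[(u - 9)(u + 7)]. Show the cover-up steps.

Cover (u - 9): set u=9, get α = 7/(9 + 7) = 7/16. Cover (u + 7): set u=-7, get β = 7/(-7 - 9) = -7/16.
Result: (7/16)/(u - 9) - (7/16)/(u + 7)


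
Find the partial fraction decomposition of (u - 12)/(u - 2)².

(u - 12) = α(u - 2) + β. At u = 2: β = 1·2 - 12 = -10. Coeff of u: α = 1
Result: 1/(u - 2) - 10/(u - 2)²


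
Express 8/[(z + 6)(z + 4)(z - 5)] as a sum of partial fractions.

Using cover-up method: A = 4/11, B = -4/9, C = 8/99
Result: (4/11)/(z + 6) - (4/9)/(z + 4) + (8/99)/(z - 5)


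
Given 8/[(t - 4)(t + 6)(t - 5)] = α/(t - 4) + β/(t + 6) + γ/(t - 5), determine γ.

Cover-up at t = 5: γ = 8/[(5 - 4)(5 + 6)] = 8/[(1)(11)] = 8/11


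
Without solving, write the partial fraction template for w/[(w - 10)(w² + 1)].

Linear + irreducible quadratic: α/(w - 10) + (βw + γ)/(w² + 1)


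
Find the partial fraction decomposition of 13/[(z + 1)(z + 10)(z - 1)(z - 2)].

Using Heaviside cover-up: (13/54)/(z + 1) - (13/1188)/(z + 10) - (13/22)/(z - 1) + (13/36)/(z - 2)


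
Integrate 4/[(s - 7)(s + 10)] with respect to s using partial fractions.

Decompose: 4/[(s - 7)(s + 10)] = (4/17)/(s - 7) - (4/17)/(s + 10). Integrate each term: (4/17) ln|(s - 7)| - (4/17) ln|(s + 10)| + C


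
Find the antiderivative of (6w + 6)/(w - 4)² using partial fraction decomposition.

Decompose: α = 6, β = 6·4 + 6 = 30, so (6w + 6)/(w - 4)² = 6/(w - 4) + 30/(w - 4)². Integrate: ∫ α/(w - 4) dw = 6 ln|(w - 4)|; ∫ β/(w - 4)² dw = -30/(w - 4). Sum: 6 ln|(w - 4)| - 30/(w - 4) + C


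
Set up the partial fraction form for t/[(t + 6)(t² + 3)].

Linear + irreducible quadratic: α/(t + 6) + (βt + γ)/(t² + 3)


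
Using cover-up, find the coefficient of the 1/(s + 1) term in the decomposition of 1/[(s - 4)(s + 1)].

Cover (s + 1), set s=-1: 1/((s - 4) at s=-1) = 1/(-5) = -1/5


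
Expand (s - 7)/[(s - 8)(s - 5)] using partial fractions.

At s=8: P = (1·8 - 7)/(8 - 5) = 1/3. At s=5: Q = (1·5 - 7)/(5 - 8) = 2/3
Result: (1/3)/(s - 8) + (2/3)/(s - 5)


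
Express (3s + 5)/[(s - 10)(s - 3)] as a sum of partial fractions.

At s=10: α = (3·10 + 5)/(10 - 3) = 5. At s=3: β = (3·3 + 5)/(3 - 10) = -2
Result: 5/(s - 10) - 2/(s - 3)


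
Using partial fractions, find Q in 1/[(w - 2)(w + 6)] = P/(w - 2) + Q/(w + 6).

Cover-up at w = -6: Q = 1/(-6 - 2) = -1/8


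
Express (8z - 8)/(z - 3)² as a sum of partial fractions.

(8z - 8) = A(z - 3) + B. At z = 3: B = 8·3 - 8 = 16. Coeff of z: A = 8
Result: 8/(z - 3) + 16/(z - 3)²


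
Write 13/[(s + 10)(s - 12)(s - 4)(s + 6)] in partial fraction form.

Using Heaviside cover-up: (-13/1232)/(s + 10) + (13/3168)/(s - 12) - (13/1120)/(s - 4) + (13/720)/(s + 6)


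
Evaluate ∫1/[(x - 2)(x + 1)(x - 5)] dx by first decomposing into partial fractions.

Cover-up: α = -1/9, β = 1/18, γ = 1/18. Decomposition: (-1/9)/(x - 2) + (1/18)/(x + 1) + (1/18)/(x - 5). Integrate each term: (-1/9) ln|(x - 2)| + (1/18) ln|(x + 1)| + (1/18) ln|(x - 5)| + C


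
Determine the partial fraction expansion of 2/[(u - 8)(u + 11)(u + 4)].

Using cover-up method: A = 1/114, B = 2/133, C = -1/42
Result: (1/114)/(u - 8) + (2/133)/(u + 11) - (1/42)/(u + 4)


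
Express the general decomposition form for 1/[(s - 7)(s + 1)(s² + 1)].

Two linear + quadratic: α/(s - 7) + β/(s + 1) + (γs + δ)/(s² + 1)


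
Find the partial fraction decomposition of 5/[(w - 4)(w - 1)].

5/(w - 4)(w - 1) = A/(w - 4) + B/(w - 1). A = 5/(4 - 1) = 5/3, B = 5/(1 - 4) = -5/3
Result: (5/3)/(w - 4) - (5/3)/(w - 1)


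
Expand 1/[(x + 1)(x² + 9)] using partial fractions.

Cover-up at x = -1: A = 1/((-1)² + 9) = 1/10. Then B = -A = -1/10, C = -A·(0 - 1) = 1/10
Result: (1/10)/(x + 1) - ((1/10)x - 1/10)/(x² + 9)


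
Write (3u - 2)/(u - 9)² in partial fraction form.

(3u - 2) = A(u - 9) + B. At u = 9: B = 3·9 - 2 = 25. Coeff of u: A = 3
Result: 3/(u - 9) + 25/(u - 9)²


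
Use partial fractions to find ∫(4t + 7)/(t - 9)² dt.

Decompose: A = 4, B = 4·9 + 7 = 43, so (4t + 7)/(t - 9)² = 4/(t - 9) + 43/(t - 9)². Integrate: ∫ A/(t - 9) dt = 4 ln|(t - 9)|; ∫ B/(t - 9)² dt = -43/(t - 9). Sum: 4 ln|(t - 9)| - 43/(t - 9) + C


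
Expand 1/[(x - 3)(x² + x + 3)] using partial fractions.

Cover-up at x = 3: A = 1/(3² + 1·3 + 3) = 1/15. Then B = -A = -1/15, C = -A·(1 + 3) = -4/15
Result: (1/15)/(x - 3) - ((1/15)x + 4/15)/(x² + x + 3)


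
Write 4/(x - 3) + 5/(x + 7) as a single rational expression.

Common denominator (x - 3)(x + 7). Numerator: 4(x + 7) + 5(x - 3) = (4x + 28) + (5x - 15) = 9x + 13
Result: (9x + 13)/[(x - 3)(x + 7)]


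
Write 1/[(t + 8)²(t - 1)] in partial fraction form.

Cover-up at t=1: γ = 1/(1 + 8)² = 1/81. Cover-up at t=-8: β = 1/(-8 - 1) = -1/9. Comparing t² coeff: α = -γ = -1/81
Result: (-1/81)/(t + 8) - (1/9)/(t + 8)² + (1/81)/(t - 1)


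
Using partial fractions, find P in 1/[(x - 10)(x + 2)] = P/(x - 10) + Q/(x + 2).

Cover-up at x = 10: P = 1/(10 + 2) = 1/12


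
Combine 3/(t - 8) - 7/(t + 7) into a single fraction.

Common denominator (t - 8)(t + 7). Numerator: 3(t + 7) - 7(t - 8) = (3t + 21) - (7t - 56) = -4t + 77
Result: (-4t + 77)/[(t - 8)(t + 7)]


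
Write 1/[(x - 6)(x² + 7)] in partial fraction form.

Cover-up at x = 6: P = 1/(6² + 7) = 1/43. Then Q = -P = -1/43, R = -P·(0 + 6) = -6/43
Result: (1/43)/(x - 6) - ((1/43)x + 6/43)/(x² + 7)


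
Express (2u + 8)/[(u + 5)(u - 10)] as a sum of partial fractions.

At u=-5: P = (2·(-5) + 8)/(-5 - 10) = 2/15. At u=10: Q = (2·10 + 8)/(10 + 5) = 28/15
Result: (2/15)/(u + 5) + (28/15)/(u - 10)


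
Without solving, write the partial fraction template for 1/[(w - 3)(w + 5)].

Distinct linear factors: α/(w - 3) + β/(w + 5)


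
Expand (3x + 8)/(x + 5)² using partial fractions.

(3x + 8) = A(x + 5) + B. At x = -5: B = 3·(-5) + 8 = -7. Coeff of x: A = 3
Result: 3/(x + 5) - 7/(x + 5)²


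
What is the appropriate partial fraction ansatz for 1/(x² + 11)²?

Repeated quadratic factor: (αx + β)/(x² + 11) + (γx + δ)/(x² + 11)²


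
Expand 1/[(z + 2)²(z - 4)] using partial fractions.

Cover-up at z=4: R = 1/(4 + 2)² = 1/36. Cover-up at z=-2: Q = 1/(-2 - 4) = -1/6. Comparing z² coeff: P = -R = -1/36
Result: (-1/36)/(z + 2) - (1/6)/(z + 2)² + (1/36)/(z - 4)


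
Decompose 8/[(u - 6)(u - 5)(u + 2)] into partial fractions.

Using cover-up method: P = 1, Q = -8/7, R = 1/7
Result: 1/(u - 6) - (8/7)/(u - 5) + (1/7)/(u + 2)


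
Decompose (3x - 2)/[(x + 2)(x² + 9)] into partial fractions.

At x=-2: α = (3·(-2) - 2)/((-2)² + 9) = -8/13. β = -α = 8/13, γ = 3 - (-2)·α = 23/13
Result: (-8/13)/(x + 2) + ((8/13)x + 23/13)/(x² + 9)


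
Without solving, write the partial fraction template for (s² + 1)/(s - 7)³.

Repeated linear factor (power 3): P/(s - 7) + Q/(s - 7)² + R/(s - 7)³


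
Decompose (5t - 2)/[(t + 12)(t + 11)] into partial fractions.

At t=-12: P = (5·(-12) - 2)/(-12 + 11) = 62. At t=-11: Q = (5·(-11) - 2)/(-11 + 12) = -57
Result: 62/(t + 12) - 57/(t + 11)


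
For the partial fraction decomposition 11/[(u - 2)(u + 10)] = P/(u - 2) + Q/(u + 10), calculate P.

Cover-up at u = 2: P = 11/(2 + 10) = 11/12


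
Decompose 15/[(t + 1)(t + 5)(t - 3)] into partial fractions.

Using cover-up method: α = -15/16, β = 15/32, γ = 15/32
Result: (-15/16)/(t + 1) + (15/32)/(t + 5) + (15/32)/(t - 3)


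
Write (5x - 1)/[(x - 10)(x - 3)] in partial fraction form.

At x=10: A = (5·10 - 1)/(10 - 3) = 7. At x=3: B = (5·3 - 1)/(3 - 10) = -2
Result: 7/(x - 10) - 2/(x - 3)


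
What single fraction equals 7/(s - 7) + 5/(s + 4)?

Common denominator (s - 7)(s + 4). Numerator: 7(s + 4) + 5(s - 7) = (7s + 28) + (5s - 35) = 12s - 7
Result: (12s - 7)/[(s - 7)(s + 4)]


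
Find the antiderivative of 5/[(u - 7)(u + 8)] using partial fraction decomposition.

Decompose: 5/[(u - 7)(u + 8)] = (1/3)/(u - 7) - (1/3)/(u + 8). Integrate each term: (1/3) ln|(u - 7)| - (1/3) ln|(u + 8)| + C


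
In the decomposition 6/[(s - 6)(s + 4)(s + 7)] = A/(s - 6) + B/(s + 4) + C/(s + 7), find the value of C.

Cover-up at s = -7: C = 6/[(-7 - 6)(-7 + 4)] = 6/[(-13)(-3)] = 6/39 = 2/13


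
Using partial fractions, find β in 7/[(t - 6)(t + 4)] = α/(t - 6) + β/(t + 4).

Cover-up at t = -4: β = 7/(-4 - 6) = -7/10


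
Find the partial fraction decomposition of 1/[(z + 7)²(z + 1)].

Cover-up at z=-1: R = 1/(-1 + 7)² = 1/36. Cover-up at z=-7: Q = 1/(-7 + 1) = -1/6. Comparing z² coeff: P = -R = -1/36
Result: (-1/36)/(z + 7) - (1/6)/(z + 7)² + (1/36)/(z + 1)


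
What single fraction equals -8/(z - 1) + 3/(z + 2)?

Common denominator (z - 1)(z + 2). Numerator: -8(z + 2) + 3(z - 1) = (-8z - 16) + (3z - 3) = -5z - 19
Result: (-5z - 19)/[(z - 1)(z + 2)]


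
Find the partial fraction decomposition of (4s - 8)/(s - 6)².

(4s - 8) = P(s - 6) + Q. At s = 6: Q = 4·6 - 8 = 16. Coeff of s: P = 4
Result: 4/(s - 6) + 16/(s - 6)²


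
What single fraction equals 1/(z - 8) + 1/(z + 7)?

Common denominator (z - 8)(z + 7). Numerator: 1(z + 7) + 1(z - 8) = (z + 7) + (z - 8) = 2z - 1
Result: (2z - 1)/[(z - 8)(z + 7)]


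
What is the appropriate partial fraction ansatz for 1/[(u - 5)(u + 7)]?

Distinct linear factors: P/(u - 5) + Q/(u + 7)


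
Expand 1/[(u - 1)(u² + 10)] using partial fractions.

Cover-up at u = 1: α = 1/(1² + 10) = 1/11. Then β = -α = -1/11, γ = -α·(0 + 1) = -1/11
Result: (1/11)/(u - 1) - ((1/11)u + 1/11)/(u² + 10)


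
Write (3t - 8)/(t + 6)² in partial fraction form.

(3t - 8) = P(t + 6) + Q. At t = -6: Q = 3·(-6) - 8 = -26. Coeff of t: P = 3
Result: 3/(t + 6) - 26/(t + 6)²


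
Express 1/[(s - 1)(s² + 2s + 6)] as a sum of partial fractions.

Cover-up at s = 1: α = 1/(1² + 2·1 + 6) = 1/9. Then β = -α = -1/9, γ = -α·(2 + 1) = -1/3
Result: (1/9)/(s - 1) - ((1/9)s + 1/3)/(s² + 2s + 6)


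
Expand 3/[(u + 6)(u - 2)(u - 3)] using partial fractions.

Using cover-up method: α = 1/24, β = -3/8, γ = 1/3
Result: (1/24)/(u + 6) - (3/8)/(u - 2) + (1/3)/(u - 3)


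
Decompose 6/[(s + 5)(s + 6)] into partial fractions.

6/(s + 5)(s + 6) = A/(s + 5) + B/(s + 6). A = 6/(-5 + 6) = 6, B = 6/(-6 + 5) = -6
Result: 6/(s + 5) - 6/(s + 6)


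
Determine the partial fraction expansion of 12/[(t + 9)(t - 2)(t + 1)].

Using cover-up method: P = 3/22, Q = 4/11, R = -1/2
Result: (3/22)/(t + 9) + (4/11)/(t - 2) - (1/2)/(t + 1)


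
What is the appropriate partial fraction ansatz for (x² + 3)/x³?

Repeated linear factor (power 3): A/x + B/x² + C/x³


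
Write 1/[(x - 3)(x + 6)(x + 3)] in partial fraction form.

Using cover-up method: α = 1/54, β = 1/27, γ = -1/18
Result: (1/54)/(x - 3) + (1/27)/(x + 6) - (1/18)/(x + 3)


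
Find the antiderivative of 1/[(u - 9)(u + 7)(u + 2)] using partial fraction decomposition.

Cover-up: P = 1/176, Q = 1/80, R = -1/55. Decomposition: (1/176)/(u - 9) + (1/80)/(u + 7) - (1/55)/(u + 2). Integrate each term: (1/176) ln|(u - 9)| + (1/80) ln|(u + 7)| - (1/55) ln|(u + 2)| + C


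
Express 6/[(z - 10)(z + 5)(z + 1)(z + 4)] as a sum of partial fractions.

Using Heaviside cover-up: (1/385)/(z - 10) - (1/10)/(z + 5) - (1/22)/(z + 1) + (1/7)/(z + 4)


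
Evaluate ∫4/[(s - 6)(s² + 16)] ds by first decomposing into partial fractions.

Cover-up at s=6: P = 4/(6²+16) = 1/13. Coeff matching: Q = -1/13, R = -6/13. Decomposition: (1/13)/(s - 6) - ((1/13)s + 6/13)/(s² + 16). Integrate: linear → ln, quadratic → (1/2)ln + arctan: (1/13) ln|(s - 6)| - (1/26) ln(s² + 16) - (3/26) arctan(s/4) + C


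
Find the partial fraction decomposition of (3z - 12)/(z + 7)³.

(3z - 12) = P(z + 7)² + Q(z + 7) + R. At z = -7: R = 3·(-7) - 12 = -33. Coefficients: P = 0, Q = 3
Result: 3/(z + 7)² - 33/(z + 7)³


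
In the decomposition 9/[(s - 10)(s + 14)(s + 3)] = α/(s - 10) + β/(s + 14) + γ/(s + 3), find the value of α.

Cover-up at s = 10: α = 9/[(10 + 14)(10 + 3)] = 9/[(24)(13)] = 9/312 = 3/104


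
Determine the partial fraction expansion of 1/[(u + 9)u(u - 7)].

Using cover-up method: P = 1/144, Q = -1/63, R = 1/112
Result: (1/144)/(u + 9) - (1/63)/u + (1/112)/(u - 7)


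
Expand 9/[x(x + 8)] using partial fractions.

9/x(x + 8) = α/x + β/(x + 8). α = 9/(0 + 8) = 9/8, β = 9/(-8 - 0) = -9/8
Result: (9/8)/x - (9/8)/(x + 8)


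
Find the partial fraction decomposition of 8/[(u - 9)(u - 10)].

8/(u - 9)(u - 10) = A/(u - 9) + B/(u - 10). A = 8/(9 - 10) = -8, B = 8/(10 - 9) = 8
Result: -8/(u - 9) + 8/(u - 10)


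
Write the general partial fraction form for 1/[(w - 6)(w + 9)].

Distinct linear factors: A/(w - 6) + B/(w + 9)


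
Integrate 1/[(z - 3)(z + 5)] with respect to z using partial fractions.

Decompose: 1/[(z - 3)(z + 5)] = (1/8)/(z - 3) - (1/8)/(z + 5). Integrate each term: (1/8) ln|(z - 3)| - (1/8) ln|(z + 5)| + C


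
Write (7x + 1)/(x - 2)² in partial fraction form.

(7x + 1) = α(x - 2) + β. At x = 2: β = 7·2 + 1 = 15. Coeff of x: α = 7
Result: 7/(x - 2) + 15/(x - 2)²


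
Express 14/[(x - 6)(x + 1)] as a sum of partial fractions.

14/(x - 6)(x + 1) = P/(x - 6) + Q/(x + 1). P = 14/(6 + 1) = 2, Q = 14/(-1 - 6) = -2
Result: 2/(x - 6) - 2/(x + 1)


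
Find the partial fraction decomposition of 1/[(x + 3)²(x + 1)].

Cover-up at x=-1: R = 1/(-1 + 3)² = 1/4. Cover-up at x=-3: Q = 1/(-3 + 1) = -1/2. Comparing x² coeff: P = -R = -1/4
Result: (-1/4)/(x + 3) - (1/2)/(x + 3)² + (1/4)/(x + 1)


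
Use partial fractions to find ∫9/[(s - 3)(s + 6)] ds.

Decompose: 9/[(s - 3)(s + 6)] = 1/(s - 3) - 1/(s + 6). Integrate each term: ln|(s - 3)| - ln|(s + 6)| + C


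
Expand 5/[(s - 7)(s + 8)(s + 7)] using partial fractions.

Using cover-up method: P = 1/42, Q = 1/3, R = -5/14
Result: (1/42)/(s - 7) + (1/3)/(s + 8) - (5/14)/(s + 7)


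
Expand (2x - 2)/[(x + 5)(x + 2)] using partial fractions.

At x=-5: P = (2·(-5) - 2)/(-5 + 2) = 4. At x=-2: Q = (2·(-2) - 2)/(-2 + 5) = -2
Result: 4/(x + 5) - 2/(x + 2)


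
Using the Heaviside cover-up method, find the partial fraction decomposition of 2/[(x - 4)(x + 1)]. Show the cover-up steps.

Cover (x - 4): set x=4, get A = 2/(4 + 1) = 2/5. Cover (x + 1): set x=-1, get B = 2/(-1 - 4) = -2/5.
Result: (2/5)/(x - 4) - (2/5)/(x + 1)


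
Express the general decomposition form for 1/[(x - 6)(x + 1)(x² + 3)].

Two linear + quadratic: A/(x - 6) + B/(x + 1) + (Cx + D)/(x² + 3)


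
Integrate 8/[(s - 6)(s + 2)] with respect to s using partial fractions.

Decompose: 8/[(s - 6)(s + 2)] = 1/(s - 6) - 1/(s + 2). Integrate each term: ln|(s - 6)| - ln|(s + 2)| + C


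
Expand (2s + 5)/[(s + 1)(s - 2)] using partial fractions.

At s=-1: P = (2·(-1) + 5)/(-1 - 2) = -1. At s=2: Q = (2·2 + 5)/(2 + 1) = 3
Result: -1/(s + 1) + 3/(s - 2)


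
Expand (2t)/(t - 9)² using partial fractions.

(2t) = A(t - 9) + B. At t = 9: B = 2·9 + 0 = 18. Coeff of t: A = 2
Result: 2/(t - 9) + 18/(t - 9)²


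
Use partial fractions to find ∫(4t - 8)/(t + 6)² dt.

Decompose: A = 4, B = 4·(-6) - 8 = -32, so (4t - 8)/(t + 6)² = 4/(t + 6) - 32/(t + 6)². Integrate: ∫ A/(t + 6) dt = 4 ln|(t + 6)|; ∫ B/(t + 6)² dt = 32/(t + 6). Sum: 4 ln|(t + 6)| + 32/(t + 6) + C


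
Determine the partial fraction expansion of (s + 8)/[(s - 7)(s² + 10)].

At s=7: A = (1·7 + 8)/(7² + 10) = 15/59. B = -A = -15/59, C = 1 - 7·A = -46/59
Result: (15/59)/(s - 7) - ((15/59)s + 46/59)/(s² + 10)


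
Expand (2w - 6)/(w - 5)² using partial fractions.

(2w - 6) = α(w - 5) + β. At w = 5: β = 2·5 - 6 = 4. Coeff of w: α = 2
Result: 2/(w - 5) + 4/(w - 5)²


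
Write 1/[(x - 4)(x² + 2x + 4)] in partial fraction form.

Cover-up at x = 4: A = 1/(4² + 2·4 + 4) = 1/28. Then B = -A = -1/28, C = -A·(2 + 4) = -3/14
Result: (1/28)/(x - 4) - ((1/28)x + 3/14)/(x² + 2x + 4)


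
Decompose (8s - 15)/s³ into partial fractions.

(8s - 15) = Ps² + Qs + R. At s = 0: R = 8·0 - 15 = -15. Coefficients: P = 0, Q = 8
Result: 8/s² - 15/s³


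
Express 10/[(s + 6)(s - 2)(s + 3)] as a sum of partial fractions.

Using cover-up method: P = 5/12, Q = 1/4, R = -2/3
Result: (5/12)/(s + 6) + (1/4)/(s - 2) - (2/3)/(s + 3)


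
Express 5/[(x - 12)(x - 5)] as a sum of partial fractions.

5/(x - 12)(x - 5) = α/(x - 12) + β/(x - 5). α = 5/(12 - 5) = 5/7, β = 5/(5 - 12) = -5/7
Result: (5/7)/(x - 12) - (5/7)/(x - 5)


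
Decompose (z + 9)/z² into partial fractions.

(z + 9) = αz + β. At z = 0: β = 1·0 + 9 = 9. Coeff of z: α = 1
Result: 1/z + 9/z²


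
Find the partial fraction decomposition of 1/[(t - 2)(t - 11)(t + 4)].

Using cover-up method: A = -1/54, B = 1/135, C = 1/90
Result: (-1/54)/(t - 2) + (1/135)/(t - 11) + (1/90)/(t + 4)


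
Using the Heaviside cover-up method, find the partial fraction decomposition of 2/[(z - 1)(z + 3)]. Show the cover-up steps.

Cover (z - 1): set z=1, get A = 2/(1 + 3) = 1/2. Cover (z + 3): set z=-3, get B = 2/(-3 - 1) = -1/2.
Result: (1/2)/(z - 1) - (1/2)/(z + 3)


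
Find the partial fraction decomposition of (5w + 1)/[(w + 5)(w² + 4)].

At w=-5: α = (5·(-5) + 1)/((-5)² + 4) = -24/29. β = -α = 24/29, γ = 5 - (-5)·α = 25/29
Result: (-24/29)/(w + 5) + ((24/29)w + 25/29)/(w² + 4)


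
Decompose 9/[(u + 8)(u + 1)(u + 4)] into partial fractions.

Using cover-up method: P = 9/28, Q = 3/7, R = -3/4
Result: (9/28)/(u + 8) + (3/7)/(u + 1) - (3/4)/(u + 4)


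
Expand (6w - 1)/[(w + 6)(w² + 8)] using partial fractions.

At w=-6: A = (6·(-6) - 1)/((-6)² + 8) = -37/44. B = -A = 37/44, C = 6 - (-6)·A = 21/22
Result: (-37/44)/(w + 6) + ((37/44)w + 21/22)/(w² + 8)


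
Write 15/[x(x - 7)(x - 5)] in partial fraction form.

Using cover-up method: P = 3/7, Q = 15/14, R = -3/2
Result: (3/7)/x + (15/14)/(x - 7) - (3/2)/(x - 5)


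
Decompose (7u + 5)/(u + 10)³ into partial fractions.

(7u + 5) = A(u + 10)² + B(u + 10) + C. At u = -10: C = 7·(-10) + 5 = -65. Coefficients: A = 0, B = 7
Result: 7/(u + 10)² - 65/(u + 10)³


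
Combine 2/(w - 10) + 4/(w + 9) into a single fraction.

Common denominator (w - 10)(w + 9). Numerator: 2(w + 9) + 4(w - 10) = (2w + 18) + (4w - 40) = 6w - 22
Result: (6w - 22)/[(w - 10)(w + 9)]


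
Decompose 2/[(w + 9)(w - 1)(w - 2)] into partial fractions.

Using cover-up method: P = 1/55, Q = -1/5, R = 2/11
Result: (1/55)/(w + 9) - (1/5)/(w - 1) + (2/11)/(w - 2)


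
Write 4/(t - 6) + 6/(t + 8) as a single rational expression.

Common denominator (t - 6)(t + 8). Numerator: 4(t + 8) + 6(t - 6) = (4t + 32) + (6t - 36) = 10t - 4
Result: (10t - 4)/[(t - 6)(t + 8)]


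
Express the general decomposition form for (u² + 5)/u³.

Repeated linear factor (power 3): A/u + B/u² + C/u³


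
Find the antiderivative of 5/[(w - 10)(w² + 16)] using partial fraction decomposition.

Cover-up at w=10: P = 5/(10²+16) = 5/116. Coeff matching: Q = -5/116, R = -25/58. Decomposition: (5/116)/(w - 10) - ((5/116)w + 25/58)/(w² + 16). Integrate: linear → ln, quadratic → (1/2)ln + arctan: (5/116) ln|(w - 10)| - (5/232) ln(w² + 16) - (25/232) arctan(w/4) + C


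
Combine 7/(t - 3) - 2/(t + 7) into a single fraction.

Common denominator (t - 3)(t + 7). Numerator: 7(t + 7) - 2(t - 3) = (7t + 49) - (2t - 6) = 5t + 55
Result: (5t + 55)/[(t - 3)(t + 7)]


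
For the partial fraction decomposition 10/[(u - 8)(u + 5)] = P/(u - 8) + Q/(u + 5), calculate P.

Cover-up at u = 8: P = 10/(8 + 5) = 10/13


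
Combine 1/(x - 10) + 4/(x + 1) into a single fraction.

Common denominator (x - 10)(x + 1). Numerator: 1(x + 1) + 4(x - 10) = (x + 1) + (4x - 40) = 5x - 39
Result: (5x - 39)/[(x - 10)(x + 1)]


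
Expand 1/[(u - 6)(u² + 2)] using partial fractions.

Cover-up at u = 6: P = 1/(6² + 2) = 1/38. Then Q = -P = -1/38, R = -P·(0 + 6) = -3/19
Result: (1/38)/(u - 6) - ((1/38)u + 3/19)/(u² + 2)


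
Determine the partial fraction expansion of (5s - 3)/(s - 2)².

(5s - 3) = α(s - 2) + β. At s = 2: β = 5·2 - 3 = 7. Coeff of s: α = 5
Result: 5/(s - 2) + 7/(s - 2)²


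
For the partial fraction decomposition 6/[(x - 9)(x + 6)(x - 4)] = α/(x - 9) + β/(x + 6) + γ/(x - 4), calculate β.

Cover-up at x = -6: β = 6/[(-6 - 9)(-6 - 4)] = 6/[(-15)(-10)] = 6/150 = 1/25


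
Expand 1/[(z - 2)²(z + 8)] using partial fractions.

Cover-up at z=-8: C = 1/(-8 - 2)² = 1/100. Cover-up at z=2: B = 1/(2 + 8) = 1/10. Comparing z² coeff: A = -C = -1/100
Result: (-1/100)/(z - 2) + (1/10)/(z - 2)² + (1/100)/(z + 8)


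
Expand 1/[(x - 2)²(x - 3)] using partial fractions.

Cover-up at x=3: C = 1/(3 - 2)² = 1. Cover-up at x=2: B = 1/(2 - 3) = -1. Comparing x² coeff: A = -C = -1
Result: -1/(x - 2) - 1/(x - 2)² + 1/(x - 3)


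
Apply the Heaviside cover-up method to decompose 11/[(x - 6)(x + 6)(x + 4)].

Cover (x - 6), x=6: A = 11/[(6 + 6)(6 + 4)] = 11/120. Cover (x + 6), x=-6: B = 11/[(-6 - 6)(-6 + 4)] = 11/24. Cover (x + 4), x=-4: C = 11/[(-4 - 6)(-4 + 6)] = -11/20.
Result: (11/120)/(x - 6) + (11/24)/(x + 6) - (11/20)/(x + 4)


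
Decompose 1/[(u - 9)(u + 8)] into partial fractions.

1/(u - 9)(u + 8) = α/(u - 9) + β/(u + 8). α = 1/(9 + 8) = 1/17, β = 1/(-8 - 9) = -1/17
Result: (1/17)/(u - 9) - (1/17)/(u + 8)


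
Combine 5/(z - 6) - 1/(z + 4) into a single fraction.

Common denominator (z - 6)(z + 4). Numerator: 5(z + 4) - 1(z - 6) = (5z + 20) - (z - 6) = 4z + 26
Result: (4z + 26)/[(z - 6)(z + 4)]


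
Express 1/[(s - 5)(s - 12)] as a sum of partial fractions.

1/(s - 5)(s - 12) = α/(s - 5) + β/(s - 12). α = 1/(5 - 12) = -1/7, β = 1/(12 - 5) = 1/7
Result: (-1/7)/(s - 5) + (1/7)/(s - 12)


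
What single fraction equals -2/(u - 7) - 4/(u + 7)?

Common denominator (u - 7)(u + 7). Numerator: -2(u + 7) - 4(u - 7) = (-2u - 14) - (4u - 28) = -6u + 14
Result: (-6u + 14)/[(u - 7)(u + 7)]


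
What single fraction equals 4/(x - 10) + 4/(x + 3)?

Common denominator (x - 10)(x + 3). Numerator: 4(x + 3) + 4(x - 10) = (4x + 12) + (4x - 40) = 8x - 28
Result: (8x - 28)/[(x - 10)(x + 3)]


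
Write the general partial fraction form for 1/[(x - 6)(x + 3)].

Distinct linear factors: A/(x - 6) + B/(x + 3)


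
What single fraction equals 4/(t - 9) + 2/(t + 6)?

Common denominator (t - 9)(t + 6). Numerator: 4(t + 6) + 2(t - 9) = (4t + 24) + (2t - 18) = 6t + 6
Result: (6t + 6)/[(t - 9)(t + 6)]


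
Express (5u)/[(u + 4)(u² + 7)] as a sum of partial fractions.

At u=-4: α = (5·(-4) + 0)/((-4)² + 7) = -20/23. β = -α = 20/23, γ = 5 - (-4)·α = 35/23
Result: (-20/23)/(u + 4) + ((20/23)u + 35/23)/(u² + 7)


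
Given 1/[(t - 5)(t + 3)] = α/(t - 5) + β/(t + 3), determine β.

Cover-up at t = -3: β = 1/(-3 - 5) = -1/8


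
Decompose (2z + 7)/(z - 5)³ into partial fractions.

(2z + 7) = α(z - 5)² + β(z - 5) + γ. At z = 5: γ = 2·5 + 7 = 17. Coefficients: α = 0, β = 2
Result: 2/(z - 5)² + 17/(z - 5)³


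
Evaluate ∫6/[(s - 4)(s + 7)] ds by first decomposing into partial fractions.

Decompose: 6/[(s - 4)(s + 7)] = (6/11)/(s - 4) - (6/11)/(s + 7). Integrate each term: (6/11) ln|(s - 4)| - (6/11) ln|(s + 7)| + C


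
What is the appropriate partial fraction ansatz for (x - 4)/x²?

Repeated linear factor: A/x + B/x²


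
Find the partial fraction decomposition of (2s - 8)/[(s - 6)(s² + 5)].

At s=6: α = (2·6 - 8)/(6² + 5) = 4/41. β = -α = -4/41, γ = 2 - 6·α = 58/41
Result: (4/41)/(s - 6) - ((4/41)s - 58/41)/(s² + 5)


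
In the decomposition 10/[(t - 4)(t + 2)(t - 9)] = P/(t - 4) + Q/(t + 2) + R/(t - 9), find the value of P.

Cover-up at t = 4: P = 10/[(4 + 2)(4 - 9)] = 10/[(6)(-5)] = -10/30 = -1/3


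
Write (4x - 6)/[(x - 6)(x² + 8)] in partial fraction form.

At x=6: A = (4·6 - 6)/(6² + 8) = 9/22. B = -A = -9/22, C = 4 - 6·A = 17/11
Result: (9/22)/(x - 6) - ((9/22)x - 17/11)/(x² + 8)


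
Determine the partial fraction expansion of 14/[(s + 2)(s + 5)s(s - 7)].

Using Heaviside cover-up: (7/27)/(s + 2) - (7/90)/(s + 5) - (1/5)/s + (1/54)/(s - 7)


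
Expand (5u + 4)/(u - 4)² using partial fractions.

(5u + 4) = P(u - 4) + Q. At u = 4: Q = 5·4 + 4 = 24. Coeff of u: P = 5
Result: 5/(u - 4) + 24/(u - 4)²


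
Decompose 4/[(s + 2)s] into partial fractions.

4/(s + 2)s = P/(s + 2) + Q/s. P = 4/(-2 - 0) = -2, Q = 4/(0 + 2) = 2
Result: -2/(s + 2) + 2/s


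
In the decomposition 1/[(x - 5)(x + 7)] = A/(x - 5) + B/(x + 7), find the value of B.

Cover-up at x = -7: B = 1/(-7 - 5) = -1/12


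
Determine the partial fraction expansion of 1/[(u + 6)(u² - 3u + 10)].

Cover-up at u = -6: P = 1/((-6)² - 3·(-6) + 10) = 1/64. Then Q = -P = -1/64, R = -P·(-3 - 6) = 9/64
Result: (1/64)/(u + 6) - ((1/64)u - 9/64)/(u² - 3u + 10)


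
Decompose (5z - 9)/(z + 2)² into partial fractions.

(5z - 9) = P(z + 2) + Q. At z = -2: Q = 5·(-2) - 9 = -19. Coeff of z: P = 5
Result: 5/(z + 2) - 19/(z + 2)²


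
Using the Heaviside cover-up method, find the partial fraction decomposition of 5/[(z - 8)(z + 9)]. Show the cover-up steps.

Cover (z - 8): set z=8, get A = 5/(8 + 9) = 5/17. Cover (z + 9): set z=-9, get B = 5/(-9 - 8) = -5/17.
Result: (5/17)/(z - 8) - (5/17)/(z + 9)


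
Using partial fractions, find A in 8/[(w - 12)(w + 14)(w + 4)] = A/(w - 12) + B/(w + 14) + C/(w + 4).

Cover-up at w = 12: A = 8/[(12 + 14)(12 + 4)] = 8/[(26)(16)] = 8/416 = 1/52


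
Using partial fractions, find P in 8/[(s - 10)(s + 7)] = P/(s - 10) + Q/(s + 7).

Cover-up at s = 10: P = 8/(10 + 7) = 8/17


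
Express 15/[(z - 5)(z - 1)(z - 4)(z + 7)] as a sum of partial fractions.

Using Heaviside cover-up: (5/16)/(z - 5) + (5/32)/(z - 1) - (5/11)/(z - 4) - (5/352)/(z + 7)


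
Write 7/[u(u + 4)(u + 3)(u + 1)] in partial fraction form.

Using Heaviside cover-up: (7/12)/u - (7/12)/(u + 4) + (7/6)/(u + 3) - (7/6)/(u + 1)


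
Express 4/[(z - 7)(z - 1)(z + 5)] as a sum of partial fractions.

Using cover-up method: P = 1/18, Q = -1/9, R = 1/18
Result: (1/18)/(z - 7) - (1/9)/(z - 1) + (1/18)/(z + 5)


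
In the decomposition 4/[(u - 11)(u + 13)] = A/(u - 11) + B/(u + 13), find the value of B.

Cover-up at u = -13: B = 4/(-13 - 11) = -4/24 = -1/6


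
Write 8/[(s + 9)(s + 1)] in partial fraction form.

8/(s + 9)(s + 1) = A/(s + 9) + B/(s + 1). A = 8/(-9 + 1) = -1, B = 8/(-1 + 9) = 1
Result: -1/(s + 9) + 1/(s + 1)


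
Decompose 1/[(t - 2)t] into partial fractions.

1/(t - 2)t = P/(t - 2) + Q/t. P = 1/(2 - 0) = 1/2, Q = 1/(0 - 2) = -1/2
Result: (1/2)/(t - 2) - (1/2)/t


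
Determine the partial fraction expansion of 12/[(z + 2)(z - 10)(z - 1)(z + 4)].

Using Heaviside cover-up: (1/6)/(z + 2) + (1/126)/(z - 10) - (4/45)/(z - 1) - (3/35)/(z + 4)


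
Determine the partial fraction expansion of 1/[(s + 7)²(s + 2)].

Cover-up at s=-2: R = 1/(-2 + 7)² = 1/25. Cover-up at s=-7: Q = 1/(-7 + 2) = -1/5. Comparing s² coeff: P = -R = -1/25
Result: (-1/25)/(s + 7) - (1/5)/(s + 7)² + (1/25)/(s + 2)


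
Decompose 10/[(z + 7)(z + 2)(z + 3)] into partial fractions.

Using cover-up method: A = 1/2, B = 2, C = -5/2
Result: (1/2)/(z + 7) + 2/(z + 2) - (5/2)/(z + 3)


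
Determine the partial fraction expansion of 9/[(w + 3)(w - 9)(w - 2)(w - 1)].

Using Heaviside cover-up: (-3/80)/(w + 3) + (3/224)/(w - 9) - (9/35)/(w - 2) + (9/32)/(w - 1)


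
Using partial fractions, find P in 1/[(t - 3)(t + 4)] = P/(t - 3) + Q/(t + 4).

Cover-up at t = 3: P = 1/(3 + 4) = 1/7


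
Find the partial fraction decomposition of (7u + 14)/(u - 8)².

(7u + 14) = A(u - 8) + B. At u = 8: B = 7·8 + 14 = 70. Coeff of u: A = 7
Result: 7/(u - 8) + 70/(u - 8)²


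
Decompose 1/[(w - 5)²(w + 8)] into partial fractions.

Cover-up at w=-8: R = 1/(-8 - 5)² = 1/169. Cover-up at w=5: Q = 1/(5 + 8) = 1/13. Comparing w² coeff: P = -R = -1/169
Result: (-1/169)/(w - 5) + (1/13)/(w - 5)² + (1/169)/(w + 8)


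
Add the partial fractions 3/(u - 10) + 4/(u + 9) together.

Common denominator (u - 10)(u + 9). Numerator: 3(u + 9) + 4(u - 10) = (3u + 27) + (4u - 40) = 7u - 13
Result: (7u - 13)/[(u - 10)(u + 9)]


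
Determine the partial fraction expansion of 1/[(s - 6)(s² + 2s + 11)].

Cover-up at s = 6: α = 1/(6² + 2·6 + 11) = 1/59. Then β = -α = -1/59, γ = -α·(2 + 6) = -8/59
Result: (1/59)/(s - 6) - ((1/59)s + 8/59)/(s² + 2s + 11)


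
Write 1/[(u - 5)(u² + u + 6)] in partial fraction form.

Cover-up at u = 5: P = 1/(5² + 1·5 + 6) = 1/36. Then Q = -P = -1/36, R = -P·(1 + 5) = -1/6
Result: (1/36)/(u - 5) - ((1/36)u + 1/6)/(u² + u + 6)


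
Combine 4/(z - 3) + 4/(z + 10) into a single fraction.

Common denominator (z - 3)(z + 10). Numerator: 4(z + 10) + 4(z - 3) = (4z + 40) + (4z - 12) = 8z + 28
Result: (8z + 28)/[(z - 3)(z + 10)]


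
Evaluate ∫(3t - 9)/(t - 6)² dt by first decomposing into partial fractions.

Decompose: α = 3, β = 3·6 - 9 = 9, so (3t - 9)/(t - 6)² = 3/(t - 6) + 9/(t - 6)². Integrate: ∫ α/(t - 6) dt = 3 ln|(t - 6)|; ∫ β/(t - 6)² dt = -9/(t - 6). Sum: 3 ln|(t - 6)| - 9/(t - 6) + C


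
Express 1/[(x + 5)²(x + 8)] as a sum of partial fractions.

Cover-up at x=-8: R = 1/(-8 + 5)² = 1/9. Cover-up at x=-5: Q = 1/(-5 + 8) = 1/3. Comparing x² coeff: P = -R = -1/9
Result: (-1/9)/(x + 5) + (1/3)/(x + 5)² + (1/9)/(x + 8)


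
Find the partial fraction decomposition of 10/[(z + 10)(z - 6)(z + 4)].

Using cover-up method: A = 5/48, B = 1/16, C = -1/6
Result: (5/48)/(z + 10) + (1/16)/(z - 6) - (1/6)/(z + 4)


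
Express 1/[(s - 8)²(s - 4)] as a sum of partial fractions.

Cover-up at s=4: C = 1/(4 - 8)² = 1/16. Cover-up at s=8: B = 1/(8 - 4) = 1/4. Comparing s² coeff: A = -C = -1/16
Result: (-1/16)/(s - 8) + (1/4)/(s - 8)² + (1/16)/(s - 4)


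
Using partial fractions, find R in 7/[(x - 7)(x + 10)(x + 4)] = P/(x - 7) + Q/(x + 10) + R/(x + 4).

Cover-up at x = -4: R = 7/[(-4 - 7)(-4 + 10)] = 7/[(-11)(6)] = -7/66


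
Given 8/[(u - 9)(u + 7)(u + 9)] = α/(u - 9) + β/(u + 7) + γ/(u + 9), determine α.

Cover-up at u = 9: α = 8/[(9 + 7)(9 + 9)] = 8/[(16)(18)] = 8/288 = 1/36


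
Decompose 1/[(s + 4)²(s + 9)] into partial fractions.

Cover-up at s=-9: C = 1/(-9 + 4)² = 1/25. Cover-up at s=-4: B = 1/(-4 + 9) = 1/5. Comparing s² coeff: A = -C = -1/25
Result: (-1/25)/(s + 4) + (1/5)/(s + 4)² + (1/25)/(s + 9)


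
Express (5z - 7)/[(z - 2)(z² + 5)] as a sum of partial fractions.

At z=2: α = (5·2 - 7)/(2² + 5) = 1/3. β = -α = -1/3, γ = 5 - 2·α = 13/3
Result: (1/3)/(z - 2) - ((1/3)z - 13/3)/(z² + 5)


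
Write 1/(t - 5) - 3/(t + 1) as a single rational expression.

Common denominator (t - 5)(t + 1). Numerator: 1(t + 1) - 3(t - 5) = (t + 1) - (3t - 15) = -2t + 16
Result: (-2t + 16)/[(t - 5)(t + 1)]


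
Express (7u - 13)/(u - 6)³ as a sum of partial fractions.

(7u - 13) = P(u - 6)² + Q(u - 6) + R. At u = 6: R = 7·6 - 13 = 29. Coefficients: P = 0, Q = 7
Result: 7/(u - 6)² + 29/(u - 6)³


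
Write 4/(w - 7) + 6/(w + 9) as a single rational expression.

Common denominator (w - 7)(w + 9). Numerator: 4(w + 9) + 6(w - 7) = (4w + 36) + (6w - 42) = 10w - 6
Result: (10w - 6)/[(w - 7)(w + 9)]


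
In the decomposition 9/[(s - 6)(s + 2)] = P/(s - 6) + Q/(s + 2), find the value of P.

Cover-up at s = 6: P = 9/(6 + 2) = 9/8


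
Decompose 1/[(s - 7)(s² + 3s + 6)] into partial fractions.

Cover-up at s = 7: P = 1/(7² + 3·7 + 6) = 1/76. Then Q = -P = -1/76, R = -P·(3 + 7) = -5/38
Result: (1/76)/(s - 7) - ((1/76)s + 5/38)/(s² + 3s + 6)


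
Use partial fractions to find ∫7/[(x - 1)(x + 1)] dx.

Decompose: 7/[(x - 1)(x + 1)] = (7/2)/(x - 1) - (7/2)/(x + 1). Integrate each term: (7/2) ln|(x - 1)| - (7/2) ln|(x + 1)| + C


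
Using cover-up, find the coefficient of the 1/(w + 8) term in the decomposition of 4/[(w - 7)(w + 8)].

Cover (w + 8), set w=-8: 4/((w - 7) at w=-8) = 4/(-15) = -4/15


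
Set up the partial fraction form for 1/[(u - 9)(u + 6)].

Distinct linear factors: α/(u - 9) + β/(u + 6)


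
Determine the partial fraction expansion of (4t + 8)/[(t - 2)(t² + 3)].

At t=2: P = (4·2 + 8)/(2² + 3) = 16/7. Q = -P = -16/7, R = 4 - 2·P = -4/7
Result: (16/7)/(t - 2) - ((16/7)t + 4/7)/(t² + 3)


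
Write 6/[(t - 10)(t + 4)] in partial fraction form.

6/(t - 10)(t + 4) = A/(t - 10) + B/(t + 4). A = 6/(10 + 4) = 3/7, B = 6/(-4 - 10) = -3/7
Result: (3/7)/(t - 10) - (3/7)/(t + 4)


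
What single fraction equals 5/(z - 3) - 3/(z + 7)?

Common denominator (z - 3)(z + 7). Numerator: 5(z + 7) - 3(z - 3) = (5z + 35) - (3z - 9) = 2z + 44
Result: (2z + 44)/[(z - 3)(z + 7)]


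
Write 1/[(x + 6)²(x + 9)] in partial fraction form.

Cover-up at x=-9: C = 1/(-9 + 6)² = 1/9. Cover-up at x=-6: B = 1/(-6 + 9) = 1/3. Comparing x² coeff: A = -C = -1/9
Result: (-1/9)/(x + 6) + (1/3)/(x + 6)² + (1/9)/(x + 9)


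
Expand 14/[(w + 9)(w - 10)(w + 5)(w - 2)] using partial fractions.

Using Heaviside cover-up: (-7/418)/(w + 9) + (7/1140)/(w - 10) + (1/30)/(w + 5) - (1/44)/(w - 2)


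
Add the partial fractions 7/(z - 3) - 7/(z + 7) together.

Common denominator (z - 3)(z + 7). Numerator: 7(z + 7) - 7(z - 3) = (7z + 49) - (7z - 21) = 70
Result: (70)/[(z - 3)(z + 7)]


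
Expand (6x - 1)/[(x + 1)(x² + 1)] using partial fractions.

At x=-1: α = (6·(-1) - 1)/((-1)² + 1) = -7/2. β = -α = 7/2, γ = 6 - (-1)·α = 5/2
Result: (-7/2)/(x + 1) + ((7/2)x + 5/2)/(x² + 1)


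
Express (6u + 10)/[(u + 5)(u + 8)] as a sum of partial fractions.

At u=-5: A = (6·(-5) + 10)/(-5 + 8) = -20/3. At u=-8: B = (6·(-8) + 10)/(-8 + 5) = 38/3
Result: (-20/3)/(u + 5) + (38/3)/(u + 8)


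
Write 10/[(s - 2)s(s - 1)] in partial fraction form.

Using cover-up method: P = 5, Q = 5, R = -10
Result: 5/(s - 2) + 5/s - 10/(s - 1)


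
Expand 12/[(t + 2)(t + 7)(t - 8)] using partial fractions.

Using cover-up method: A = -6/25, B = 4/25, C = 2/25
Result: (-6/25)/(t + 2) + (4/25)/(t + 7) + (2/25)/(t - 8)


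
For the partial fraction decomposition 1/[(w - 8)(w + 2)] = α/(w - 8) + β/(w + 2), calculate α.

Cover-up at w = 8: α = 1/(8 + 2) = 1/10


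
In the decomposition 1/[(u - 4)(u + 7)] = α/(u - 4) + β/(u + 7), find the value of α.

Cover-up at u = 4: α = 1/(4 + 7) = 1/11


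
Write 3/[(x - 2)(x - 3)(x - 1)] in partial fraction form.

Using cover-up method: α = -3, β = 3/2, γ = 3/2
Result: -3/(x - 2) + (3/2)/(x - 3) + (3/2)/(x - 1)


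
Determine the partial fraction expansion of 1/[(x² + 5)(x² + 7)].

Coefficient matching gives α = γ = 0, β = 1/(7-5) = 1/2, δ = -β = -1/2
Result: (1/2)/(x² + 5) - (1/2)/(x² + 7)


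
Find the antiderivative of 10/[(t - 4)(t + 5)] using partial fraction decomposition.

Decompose: 10/[(t - 4)(t + 5)] = (10/9)/(t - 4) - (10/9)/(t + 5). Integrate each term: (10/9) ln|(t - 4)| - (10/9) ln|(t + 5)| + C


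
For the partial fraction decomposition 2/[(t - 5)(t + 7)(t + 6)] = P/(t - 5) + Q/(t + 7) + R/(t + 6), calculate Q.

Cover-up at t = -7: Q = 2/[(-7 - 5)(-7 + 6)] = 2/[(-12)(-1)] = 2/12 = 1/6


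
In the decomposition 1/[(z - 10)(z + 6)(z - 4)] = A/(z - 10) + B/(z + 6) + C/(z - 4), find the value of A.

Cover-up at z = 10: A = 1/[(10 + 6)(10 - 4)] = 1/[(16)(6)] = 1/96


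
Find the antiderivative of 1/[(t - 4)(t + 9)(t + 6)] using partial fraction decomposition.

Cover-up: P = 1/130, Q = 1/39, R = -1/30. Decomposition: (1/130)/(t - 4) + (1/39)/(t + 9) - (1/30)/(t + 6). Integrate each term: (1/130) ln|(t - 4)| + (1/39) ln|(t + 9)| - (1/30) ln|(t + 6)| + C


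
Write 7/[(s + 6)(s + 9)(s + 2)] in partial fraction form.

Using cover-up method: A = -7/12, B = 1/3, C = 1/4
Result: (-7/12)/(s + 6) + (1/3)/(s + 9) + (1/4)/(s + 2)


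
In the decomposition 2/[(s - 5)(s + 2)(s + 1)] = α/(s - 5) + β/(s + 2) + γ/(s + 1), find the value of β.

Cover-up at s = -2: β = 2/[(-2 - 5)(-2 + 1)] = 2/[(-7)(-1)] = 2/7


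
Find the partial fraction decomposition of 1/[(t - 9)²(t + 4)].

Cover-up at t=-4: R = 1/(-4 - 9)² = 1/169. Cover-up at t=9: Q = 1/(9 + 4) = 1/13. Comparing t² coeff: P = -R = -1/169
Result: (-1/169)/(t - 9) + (1/13)/(t - 9)² + (1/169)/(t + 4)


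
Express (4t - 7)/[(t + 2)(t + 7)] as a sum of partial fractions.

At t=-2: α = (4·(-2) - 7)/(-2 + 7) = -3. At t=-7: β = (4·(-7) - 7)/(-7 + 2) = 7
Result: -3/(t + 2) + 7/(t + 7)


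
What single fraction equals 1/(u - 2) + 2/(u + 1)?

Common denominator (u - 2)(u + 1). Numerator: 1(u + 1) + 2(u - 2) = (u + 1) + (2u - 4) = 3u - 3
Result: (3u - 3)/[(u - 2)(u + 1)]


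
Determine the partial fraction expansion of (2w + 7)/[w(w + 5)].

At w=0: P = (2·0 + 7)/(0 + 5) = 7/5. At w=-5: Q = (2·(-5) + 7)/(-5 - 0) = 3/5
Result: (7/5)/w + (3/5)/(w + 5)


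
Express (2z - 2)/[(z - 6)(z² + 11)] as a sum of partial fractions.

At z=6: P = (2·6 - 2)/(6² + 11) = 10/47. Q = -P = -10/47, R = 2 - 6·P = 34/47
Result: (10/47)/(z - 6) - ((10/47)z - 34/47)/(z² + 11)


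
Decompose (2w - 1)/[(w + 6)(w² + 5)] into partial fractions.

At w=-6: P = (2·(-6) - 1)/((-6)² + 5) = -13/41. Q = -P = 13/41, R = 2 - (-6)·P = 4/41
Result: (-13/41)/(w + 6) + ((13/41)w + 4/41)/(w² + 5)


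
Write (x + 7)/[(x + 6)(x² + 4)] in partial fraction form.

At x=-6: A = (1·(-6) + 7)/((-6)² + 4) = 1/40. B = -A = -1/40, C = 1 - (-6)·A = 23/20
Result: (1/40)/(x + 6) - ((1/40)x - 23/20)/(x² + 4)


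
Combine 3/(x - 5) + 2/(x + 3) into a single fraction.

Common denominator (x - 5)(x + 3). Numerator: 3(x + 3) + 2(x - 5) = (3x + 9) + (2x - 10) = 5x - 1
Result: (5x - 1)/[(x - 5)(x + 3)]


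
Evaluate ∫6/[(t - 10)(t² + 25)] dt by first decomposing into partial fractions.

Cover-up at t=10: A = 6/(10²+25) = 6/125. Coeff matching: B = -6/125, C = -12/25. Decomposition: (6/125)/(t - 10) - ((6/125)t + 12/25)/(t² + 25). Integrate: linear → ln, quadratic → (1/2)ln + arctan: (6/125) ln|(t - 10)| - (3/125) ln(t² + 25) - (12/125) arctan(t/5) + C
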